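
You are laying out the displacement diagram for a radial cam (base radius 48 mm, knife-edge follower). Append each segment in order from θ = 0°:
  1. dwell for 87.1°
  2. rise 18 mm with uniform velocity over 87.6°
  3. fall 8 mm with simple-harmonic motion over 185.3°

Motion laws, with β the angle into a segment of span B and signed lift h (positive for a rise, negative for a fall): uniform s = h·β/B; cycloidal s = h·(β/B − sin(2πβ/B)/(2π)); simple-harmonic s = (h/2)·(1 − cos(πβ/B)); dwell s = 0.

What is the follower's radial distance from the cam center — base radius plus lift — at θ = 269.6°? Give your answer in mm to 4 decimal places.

seg 1 [0°–87.1°] dwell: s stays 0.0000
seg 2 [87.1°–174.7°] uniform, h=18: full span → s += 18 → s = 18.0000
seg 3 [174.7°–360°] simple-harmonic, h=-8: θ=269.6° here. β=94.9, B=185.3. -8/2·(1 − cos(π·0.5121)) = -4.1525 → s = 13.8475
radial distance = base radius + s = 48 + 13.8475 = 61.8475

61.8475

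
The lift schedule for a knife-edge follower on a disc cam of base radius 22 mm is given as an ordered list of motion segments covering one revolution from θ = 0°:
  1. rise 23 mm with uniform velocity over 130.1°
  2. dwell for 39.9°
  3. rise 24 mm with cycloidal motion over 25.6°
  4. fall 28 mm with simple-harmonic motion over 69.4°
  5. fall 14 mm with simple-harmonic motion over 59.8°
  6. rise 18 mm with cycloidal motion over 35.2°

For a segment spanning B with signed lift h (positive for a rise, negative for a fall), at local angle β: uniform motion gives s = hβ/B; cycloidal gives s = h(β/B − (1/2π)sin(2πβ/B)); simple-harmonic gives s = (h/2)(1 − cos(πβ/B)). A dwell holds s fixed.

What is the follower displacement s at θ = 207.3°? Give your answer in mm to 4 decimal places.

seg 1 [0°–130.1°] uniform, h=23: full span → s += 23 → s = 23.0000
seg 2 [130.1°–170°] dwell: s stays 23.0000
seg 3 [170°–195.6°] cycloidal, h=24: full span → s += 24 → s = 47.0000
seg 4 [195.6°–265°] simple-harmonic, h=-28: θ=207.3° here. β=11.7, B=69.4. -28/2·(1 − cos(π·0.1686)) = -1.9181 → s = 45.0819

45.0819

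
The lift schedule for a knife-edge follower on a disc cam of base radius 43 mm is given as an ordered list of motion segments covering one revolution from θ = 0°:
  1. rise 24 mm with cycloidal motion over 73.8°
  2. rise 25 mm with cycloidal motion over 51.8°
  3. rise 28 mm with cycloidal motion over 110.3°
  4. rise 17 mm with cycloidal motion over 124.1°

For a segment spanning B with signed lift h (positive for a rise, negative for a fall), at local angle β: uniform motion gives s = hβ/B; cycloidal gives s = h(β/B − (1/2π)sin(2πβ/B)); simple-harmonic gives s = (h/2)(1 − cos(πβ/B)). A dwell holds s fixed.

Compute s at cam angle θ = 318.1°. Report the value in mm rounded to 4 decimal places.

seg 1 [0°–73.8°] cycloidal, h=24: full span → s += 24 → s = 24.0000
seg 2 [73.8°–125.6°] cycloidal, h=25: full span → s += 25 → s = 49.0000
seg 3 [125.6°–235.9°] cycloidal, h=28: full span → s += 28 → s = 77.0000
seg 4 [235.9°–360°] cycloidal, h=17: θ=318.1° here. β=82.2, B=124.1. 17·(0.6624 − sin(2π·0.6624)/(2π)) = 13.5660 → s = 90.5660

90.5660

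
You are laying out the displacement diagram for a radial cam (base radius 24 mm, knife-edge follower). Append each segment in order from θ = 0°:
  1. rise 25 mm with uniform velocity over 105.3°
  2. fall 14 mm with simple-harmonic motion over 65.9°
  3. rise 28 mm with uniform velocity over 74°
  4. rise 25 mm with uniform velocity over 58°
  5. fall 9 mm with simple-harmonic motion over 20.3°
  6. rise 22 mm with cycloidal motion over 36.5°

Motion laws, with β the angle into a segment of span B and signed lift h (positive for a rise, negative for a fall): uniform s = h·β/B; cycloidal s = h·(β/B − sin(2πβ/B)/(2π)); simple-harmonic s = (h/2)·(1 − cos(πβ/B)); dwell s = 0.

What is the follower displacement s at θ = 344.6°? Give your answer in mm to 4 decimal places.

seg 1 [0°–105.3°] uniform, h=25: full span → s += 25 → s = 25.0000
seg 2 [105.3°–171.2°] simple-harmonic, h=-14: full span → s += -14 → s = 11.0000
seg 3 [171.2°–245.2°] uniform, h=28: full span → s += 28 → s = 39.0000
seg 4 [245.2°–303.2°] uniform, h=25: full span → s += 25 → s = 64.0000
seg 5 [303.2°–323.5°] simple-harmonic, h=-9: full span → s += -9 → s = 55.0000
seg 6 [323.5°–360°] cycloidal, h=22: θ=344.6° here. β=21.1, B=36.5. 22·(0.5781 − sin(2π·0.5781)/(2π)) = 14.3675 → s = 69.3675

69.3675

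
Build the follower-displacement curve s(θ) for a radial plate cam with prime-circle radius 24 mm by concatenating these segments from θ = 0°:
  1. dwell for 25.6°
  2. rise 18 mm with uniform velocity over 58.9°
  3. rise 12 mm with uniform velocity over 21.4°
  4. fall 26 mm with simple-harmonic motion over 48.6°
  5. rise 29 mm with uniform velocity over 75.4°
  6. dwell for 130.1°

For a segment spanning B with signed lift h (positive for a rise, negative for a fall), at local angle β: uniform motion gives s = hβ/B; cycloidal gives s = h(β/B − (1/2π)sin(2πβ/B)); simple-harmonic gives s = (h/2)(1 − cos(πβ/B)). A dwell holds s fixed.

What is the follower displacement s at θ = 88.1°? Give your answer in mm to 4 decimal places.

seg 1 [0°–25.6°] dwell: s stays 0.0000
seg 2 [25.6°–84.5°] uniform, h=18: full span → s += 18 → s = 18.0000
seg 3 [84.5°–105.9°] uniform, h=12: θ=88.1° here. β=3.6, B=21.4. 12·3.6/21.4 = 2.0187 → s = 20.0187

20.0187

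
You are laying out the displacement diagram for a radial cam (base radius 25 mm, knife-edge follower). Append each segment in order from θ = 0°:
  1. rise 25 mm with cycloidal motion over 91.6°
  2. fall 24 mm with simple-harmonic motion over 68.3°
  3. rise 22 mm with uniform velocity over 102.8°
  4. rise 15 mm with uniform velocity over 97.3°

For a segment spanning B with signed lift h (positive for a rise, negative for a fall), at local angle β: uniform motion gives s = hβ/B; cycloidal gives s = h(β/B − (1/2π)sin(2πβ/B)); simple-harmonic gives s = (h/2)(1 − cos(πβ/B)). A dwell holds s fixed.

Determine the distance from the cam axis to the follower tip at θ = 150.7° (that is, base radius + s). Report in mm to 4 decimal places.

seg 1 [0°–91.6°] cycloidal, h=25: full span → s += 25 → s = 25.0000
seg 2 [91.6°–159.9°] simple-harmonic, h=-24: θ=150.7° here. β=59.1, B=68.3. -24/2·(1 − cos(π·0.8653)) = -22.9415 → s = 2.0585
radial distance = base radius + s = 25 + 2.0585 = 27.0585

27.0585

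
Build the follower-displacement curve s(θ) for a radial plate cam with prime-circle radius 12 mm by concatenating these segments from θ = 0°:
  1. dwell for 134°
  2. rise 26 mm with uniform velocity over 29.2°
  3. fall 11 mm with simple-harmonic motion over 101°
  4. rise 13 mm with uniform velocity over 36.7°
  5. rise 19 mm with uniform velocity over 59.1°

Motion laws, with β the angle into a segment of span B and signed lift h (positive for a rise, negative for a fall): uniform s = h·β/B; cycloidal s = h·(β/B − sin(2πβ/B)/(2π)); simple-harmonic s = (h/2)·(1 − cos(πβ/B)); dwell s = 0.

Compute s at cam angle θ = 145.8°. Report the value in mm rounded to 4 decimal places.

seg 1 [0°–134°] dwell: s stays 0.0000
seg 2 [134°–163.2°] uniform, h=26: θ=145.8° here. β=11.8, B=29.2. 26·11.8/29.2 = 10.5068 → s = 10.5068

10.5068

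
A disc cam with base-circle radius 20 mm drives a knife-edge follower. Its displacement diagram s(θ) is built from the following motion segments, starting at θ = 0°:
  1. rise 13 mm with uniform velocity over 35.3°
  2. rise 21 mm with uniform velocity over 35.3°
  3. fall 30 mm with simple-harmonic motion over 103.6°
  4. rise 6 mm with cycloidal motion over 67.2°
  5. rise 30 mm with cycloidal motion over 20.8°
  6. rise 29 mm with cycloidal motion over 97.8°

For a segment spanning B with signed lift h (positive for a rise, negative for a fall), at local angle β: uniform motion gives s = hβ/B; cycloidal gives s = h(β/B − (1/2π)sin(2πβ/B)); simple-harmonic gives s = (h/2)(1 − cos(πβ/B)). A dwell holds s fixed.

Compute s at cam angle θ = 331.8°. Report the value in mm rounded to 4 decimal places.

seg 1 [0°–35.3°] uniform, h=13: full span → s += 13 → s = 13.0000
seg 2 [35.3°–70.6°] uniform, h=21: full span → s += 21 → s = 34.0000
seg 3 [70.6°–174.2°] simple-harmonic, h=-30: full span → s += -30 → s = 4.0000
seg 4 [174.2°–241.4°] cycloidal, h=6: full span → s += 6 → s = 10.0000
seg 5 [241.4°–262.2°] cycloidal, h=30: full span → s += 30 → s = 40.0000
seg 6 [262.2°–360°] cycloidal, h=29: θ=331.8° here. β=69.6, B=97.8. 29·(0.7117 − sin(2π·0.7117)/(2π)) = 25.1202 → s = 65.1202

65.1202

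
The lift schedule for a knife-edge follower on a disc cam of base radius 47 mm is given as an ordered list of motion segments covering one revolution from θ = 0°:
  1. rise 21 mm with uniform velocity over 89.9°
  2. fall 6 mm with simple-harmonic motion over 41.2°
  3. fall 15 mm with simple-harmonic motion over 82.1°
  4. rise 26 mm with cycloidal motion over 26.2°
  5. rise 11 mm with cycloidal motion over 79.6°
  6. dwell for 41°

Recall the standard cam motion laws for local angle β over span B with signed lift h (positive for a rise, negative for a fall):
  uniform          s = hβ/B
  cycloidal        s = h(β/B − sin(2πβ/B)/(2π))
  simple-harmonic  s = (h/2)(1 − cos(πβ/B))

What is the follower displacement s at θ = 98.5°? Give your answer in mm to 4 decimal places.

seg 1 [0°–89.9°] uniform, h=21: full span → s += 21 → s = 21.0000
seg 2 [89.9°–131.1°] simple-harmonic, h=-6: θ=98.5° here. β=8.6, B=41.2. -6/2·(1 − cos(π·0.2087)) = -0.6223 → s = 20.3777

20.3777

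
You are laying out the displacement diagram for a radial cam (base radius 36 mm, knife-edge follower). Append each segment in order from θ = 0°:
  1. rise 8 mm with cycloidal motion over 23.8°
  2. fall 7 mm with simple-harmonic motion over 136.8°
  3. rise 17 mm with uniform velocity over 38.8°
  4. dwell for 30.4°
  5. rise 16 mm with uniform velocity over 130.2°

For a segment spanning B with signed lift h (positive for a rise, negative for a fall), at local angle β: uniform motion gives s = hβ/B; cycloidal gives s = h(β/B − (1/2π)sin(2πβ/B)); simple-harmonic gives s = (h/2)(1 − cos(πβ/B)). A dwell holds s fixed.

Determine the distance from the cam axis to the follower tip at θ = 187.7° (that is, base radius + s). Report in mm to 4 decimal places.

seg 1 [0°–23.8°] cycloidal, h=8: full span → s += 8 → s = 8.0000
seg 2 [23.8°–160.6°] simple-harmonic, h=-7: full span → s += -7 → s = 1.0000
seg 3 [160.6°–199.4°] uniform, h=17: θ=187.7° here. β=27.1, B=38.8. 17·27.1/38.8 = 11.8737 → s = 12.8737
radial distance = base radius + s = 36 + 12.8737 = 48.8737

48.8737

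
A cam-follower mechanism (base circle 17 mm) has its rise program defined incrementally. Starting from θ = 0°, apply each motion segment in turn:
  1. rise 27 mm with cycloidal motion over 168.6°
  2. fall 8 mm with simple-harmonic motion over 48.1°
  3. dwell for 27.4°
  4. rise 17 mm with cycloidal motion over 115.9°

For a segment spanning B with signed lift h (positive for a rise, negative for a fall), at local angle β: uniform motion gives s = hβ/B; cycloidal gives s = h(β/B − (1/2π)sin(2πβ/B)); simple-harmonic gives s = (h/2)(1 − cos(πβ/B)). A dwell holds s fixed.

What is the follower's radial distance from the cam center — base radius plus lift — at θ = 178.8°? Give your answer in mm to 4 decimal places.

seg 1 [0°–168.6°] cycloidal, h=27: full span → s += 27 → s = 27.0000
seg 2 [168.6°–216.7°] simple-harmonic, h=-8: θ=178.8° here. β=10.2, B=48.1. -8/2·(1 − cos(π·0.2121)) = -0.8553 → s = 26.1447
radial distance = base radius + s = 17 + 26.1447 = 43.1447

43.1447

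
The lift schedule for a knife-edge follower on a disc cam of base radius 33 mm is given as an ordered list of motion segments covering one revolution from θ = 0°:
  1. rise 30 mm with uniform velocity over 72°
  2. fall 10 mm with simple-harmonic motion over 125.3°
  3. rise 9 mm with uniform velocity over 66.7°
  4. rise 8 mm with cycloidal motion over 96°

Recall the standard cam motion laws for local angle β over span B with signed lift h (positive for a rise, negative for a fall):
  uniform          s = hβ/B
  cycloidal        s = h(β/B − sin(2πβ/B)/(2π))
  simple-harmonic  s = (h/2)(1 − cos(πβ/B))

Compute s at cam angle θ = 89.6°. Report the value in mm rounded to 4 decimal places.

seg 1 [0°–72°] uniform, h=30: full span → s += 30 → s = 30.0000
seg 2 [72°–197.3°] simple-harmonic, h=-10: θ=89.6° here. β=17.6, B=125.3. -10/2·(1 − cos(π·0.1405)) = -0.4790 → s = 29.5210

29.5210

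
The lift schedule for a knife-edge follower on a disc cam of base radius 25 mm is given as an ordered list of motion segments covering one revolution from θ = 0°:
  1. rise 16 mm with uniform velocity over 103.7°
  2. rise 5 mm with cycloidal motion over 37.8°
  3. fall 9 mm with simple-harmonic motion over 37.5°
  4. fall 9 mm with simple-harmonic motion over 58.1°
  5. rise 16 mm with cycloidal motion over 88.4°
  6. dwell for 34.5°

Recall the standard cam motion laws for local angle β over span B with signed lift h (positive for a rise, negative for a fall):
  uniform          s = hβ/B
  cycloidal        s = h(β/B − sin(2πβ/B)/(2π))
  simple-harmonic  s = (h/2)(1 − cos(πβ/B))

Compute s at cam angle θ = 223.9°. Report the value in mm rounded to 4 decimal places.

seg 1 [0°–103.7°] uniform, h=16: full span → s += 16 → s = 16.0000
seg 2 [103.7°–141.5°] cycloidal, h=5: full span → s += 5 → s = 21.0000
seg 3 [141.5°–179°] simple-harmonic, h=-9: full span → s += -9 → s = 12.0000
seg 4 [179°–237.1°] simple-harmonic, h=-9: θ=223.9° here. β=44.9, B=58.1. -9/2·(1 − cos(π·0.7728)) = -7.9016 → s = 4.0984

4.0984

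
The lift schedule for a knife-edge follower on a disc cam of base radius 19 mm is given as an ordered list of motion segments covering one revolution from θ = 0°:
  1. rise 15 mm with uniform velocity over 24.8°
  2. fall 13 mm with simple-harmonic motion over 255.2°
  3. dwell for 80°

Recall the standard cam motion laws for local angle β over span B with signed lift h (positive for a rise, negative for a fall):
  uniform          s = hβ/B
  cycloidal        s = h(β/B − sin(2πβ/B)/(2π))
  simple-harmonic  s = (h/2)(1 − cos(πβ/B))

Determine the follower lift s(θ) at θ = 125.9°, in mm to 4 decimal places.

seg 1 [0°–24.8°] uniform, h=15: full span → s += 15 → s = 15.0000
seg 2 [24.8°–280°] simple-harmonic, h=-13: θ=125.9° here. β=101.1, B=255.2. -13/2·(1 − cos(π·0.3962)) = -4.4170 → s = 10.5830

10.5830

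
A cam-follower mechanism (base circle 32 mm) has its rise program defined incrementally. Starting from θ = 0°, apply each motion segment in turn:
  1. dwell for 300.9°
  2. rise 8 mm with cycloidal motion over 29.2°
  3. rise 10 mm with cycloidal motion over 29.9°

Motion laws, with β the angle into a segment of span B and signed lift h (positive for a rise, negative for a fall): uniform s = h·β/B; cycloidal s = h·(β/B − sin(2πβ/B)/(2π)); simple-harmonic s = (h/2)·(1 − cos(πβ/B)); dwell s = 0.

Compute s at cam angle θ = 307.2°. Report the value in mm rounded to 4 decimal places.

seg 1 [0°–300.9°] dwell: s stays 0.0000
seg 2 [300.9°–330.1°] cycloidal, h=8: θ=307.2° here. β=6.3, B=29.2. 8·(0.2158 − sin(2π·0.2158)/(2π)) = 0.4822 → s = 0.4822

0.4822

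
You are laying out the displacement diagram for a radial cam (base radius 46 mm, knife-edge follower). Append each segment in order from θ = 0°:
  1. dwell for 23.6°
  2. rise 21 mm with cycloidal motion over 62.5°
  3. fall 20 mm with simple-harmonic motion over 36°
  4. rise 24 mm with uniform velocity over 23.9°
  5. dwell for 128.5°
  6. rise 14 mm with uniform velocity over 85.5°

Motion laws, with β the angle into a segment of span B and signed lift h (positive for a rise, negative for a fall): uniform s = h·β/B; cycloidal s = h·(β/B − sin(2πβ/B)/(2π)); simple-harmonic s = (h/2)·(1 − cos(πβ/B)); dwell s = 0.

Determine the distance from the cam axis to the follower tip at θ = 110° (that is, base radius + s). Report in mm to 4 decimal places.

seg 1 [0°–23.6°] dwell: s stays 0.0000
seg 2 [23.6°–86.1°] cycloidal, h=21: full span → s += 21 → s = 21.0000
seg 3 [86.1°–122.1°] simple-harmonic, h=-20: θ=110° here. β=23.9, B=36. -20/2·(1 − cos(π·0.6639)) = -14.9242 → s = 6.0758
radial distance = base radius + s = 46 + 6.0758 = 52.0758

52.0758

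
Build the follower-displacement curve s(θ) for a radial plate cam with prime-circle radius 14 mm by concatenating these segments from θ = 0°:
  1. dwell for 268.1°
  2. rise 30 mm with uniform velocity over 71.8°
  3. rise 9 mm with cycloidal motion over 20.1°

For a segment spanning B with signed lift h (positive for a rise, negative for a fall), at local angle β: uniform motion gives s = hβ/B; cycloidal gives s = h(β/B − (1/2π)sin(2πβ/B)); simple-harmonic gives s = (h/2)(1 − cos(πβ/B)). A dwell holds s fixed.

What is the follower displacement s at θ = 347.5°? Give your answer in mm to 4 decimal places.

seg 1 [0°–268.1°] dwell: s stays 0.0000
seg 2 [268.1°–339.9°] uniform, h=30: full span → s += 30 → s = 30.0000
seg 3 [339.9°–360°] cycloidal, h=9: θ=347.5° here. β=7.6, B=20.1. 9·(0.3781 − sin(2π·0.3781)/(2π)) = 2.4101 → s = 32.4101

32.4101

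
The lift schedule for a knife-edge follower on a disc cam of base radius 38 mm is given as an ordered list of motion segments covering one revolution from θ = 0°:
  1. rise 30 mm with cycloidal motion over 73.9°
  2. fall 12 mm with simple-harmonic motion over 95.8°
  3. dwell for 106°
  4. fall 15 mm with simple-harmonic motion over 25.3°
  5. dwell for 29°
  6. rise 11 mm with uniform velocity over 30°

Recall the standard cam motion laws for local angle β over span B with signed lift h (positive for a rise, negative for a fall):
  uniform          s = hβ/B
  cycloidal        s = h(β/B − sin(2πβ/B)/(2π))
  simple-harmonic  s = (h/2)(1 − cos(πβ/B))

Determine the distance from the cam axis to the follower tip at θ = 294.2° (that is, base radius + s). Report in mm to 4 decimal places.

seg 1 [0°–73.9°] cycloidal, h=30: full span → s += 30 → s = 30.0000
seg 2 [73.9°–169.7°] simple-harmonic, h=-12: full span → s += -12 → s = 18.0000
seg 3 [169.7°–275.7°] dwell: s stays 18.0000
seg 4 [275.7°–301°] simple-harmonic, h=-15: θ=294.2° here. β=18.5, B=25.3. -15/2·(1 − cos(π·0.7312)) = -12.4815 → s = 5.5185
radial distance = base radius + s = 38 + 5.5185 = 43.5185

43.5185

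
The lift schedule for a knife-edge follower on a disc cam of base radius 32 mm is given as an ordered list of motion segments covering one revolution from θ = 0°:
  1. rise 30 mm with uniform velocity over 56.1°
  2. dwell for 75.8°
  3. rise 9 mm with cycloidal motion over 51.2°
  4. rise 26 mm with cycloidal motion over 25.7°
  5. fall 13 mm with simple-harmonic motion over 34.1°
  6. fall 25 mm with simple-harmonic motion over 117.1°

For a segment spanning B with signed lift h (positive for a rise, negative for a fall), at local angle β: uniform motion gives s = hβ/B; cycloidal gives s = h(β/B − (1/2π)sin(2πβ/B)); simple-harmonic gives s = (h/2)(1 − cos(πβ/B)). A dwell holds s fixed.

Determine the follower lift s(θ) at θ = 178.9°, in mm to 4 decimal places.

seg 1 [0°–56.1°] uniform, h=30: full span → s += 30 → s = 30.0000
seg 2 [56.1°–131.9°] dwell: s stays 30.0000
seg 3 [131.9°–183.1°] cycloidal, h=9: θ=178.9° here. β=47, B=51.2. 9·(0.9180 − sin(2π·0.9180)/(2π)) = 8.9677 → s = 38.9677

38.9677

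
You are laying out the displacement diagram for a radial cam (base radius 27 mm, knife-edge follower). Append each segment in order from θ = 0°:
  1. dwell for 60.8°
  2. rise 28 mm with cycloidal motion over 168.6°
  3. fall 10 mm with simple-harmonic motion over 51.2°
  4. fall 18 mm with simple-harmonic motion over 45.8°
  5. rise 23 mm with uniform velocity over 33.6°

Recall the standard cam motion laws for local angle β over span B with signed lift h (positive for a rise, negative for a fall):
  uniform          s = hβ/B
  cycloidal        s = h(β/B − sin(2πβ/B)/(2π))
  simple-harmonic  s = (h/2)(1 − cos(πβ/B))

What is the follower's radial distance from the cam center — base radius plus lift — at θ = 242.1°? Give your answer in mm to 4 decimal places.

seg 1 [0°–60.8°] dwell: s stays 0.0000
seg 2 [60.8°–229.4°] cycloidal, h=28: full span → s += 28 → s = 28.0000
seg 3 [229.4°–280.6°] simple-harmonic, h=-10: θ=242.1° here. β=12.7, B=51.2. -10/2·(1 − cos(π·0.2480)) = -1.4428 → s = 26.5572
radial distance = base radius + s = 27 + 26.5572 = 53.5572

53.5572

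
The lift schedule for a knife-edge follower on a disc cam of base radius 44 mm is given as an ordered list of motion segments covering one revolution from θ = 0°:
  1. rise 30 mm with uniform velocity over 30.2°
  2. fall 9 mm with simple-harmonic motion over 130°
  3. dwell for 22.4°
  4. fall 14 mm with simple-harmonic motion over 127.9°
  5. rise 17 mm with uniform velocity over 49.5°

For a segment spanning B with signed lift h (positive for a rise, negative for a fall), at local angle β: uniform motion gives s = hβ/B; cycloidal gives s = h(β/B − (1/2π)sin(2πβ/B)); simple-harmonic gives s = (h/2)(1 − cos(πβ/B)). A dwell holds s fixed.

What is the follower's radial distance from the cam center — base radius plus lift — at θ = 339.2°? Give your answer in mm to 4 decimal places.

seg 1 [0°–30.2°] uniform, h=30: full span → s += 30 → s = 30.0000
seg 2 [30.2°–160.2°] simple-harmonic, h=-9: full span → s += -9 → s = 21.0000
seg 3 [160.2°–182.6°] dwell: s stays 21.0000
seg 4 [182.6°–310.5°] simple-harmonic, h=-14: full span → s += -14 → s = 7.0000
seg 5 [310.5°–360°] uniform, h=17: θ=339.2° here. β=28.7, B=49.5. 17·28.7/49.5 = 9.8566 → s = 16.8566
radial distance = base radius + s = 44 + 16.8566 = 60.8566

60.8566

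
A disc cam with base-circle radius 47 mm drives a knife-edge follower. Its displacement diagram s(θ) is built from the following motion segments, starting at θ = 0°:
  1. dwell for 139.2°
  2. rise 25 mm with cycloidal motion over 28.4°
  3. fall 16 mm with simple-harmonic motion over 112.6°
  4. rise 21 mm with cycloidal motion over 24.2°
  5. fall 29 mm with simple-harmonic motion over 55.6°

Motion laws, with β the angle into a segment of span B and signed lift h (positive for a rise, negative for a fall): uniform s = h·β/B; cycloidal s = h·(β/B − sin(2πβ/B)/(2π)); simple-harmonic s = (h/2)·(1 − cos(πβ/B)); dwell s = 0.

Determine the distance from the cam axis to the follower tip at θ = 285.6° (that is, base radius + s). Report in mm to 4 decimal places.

seg 1 [0°–139.2°] dwell: s stays 0.0000
seg 2 [139.2°–167.6°] cycloidal, h=25: full span → s += 25 → s = 25.0000
seg 3 [167.6°–280.2°] simple-harmonic, h=-16: full span → s += -16 → s = 9.0000
seg 4 [280.2°–304.4°] cycloidal, h=21: θ=285.6° here. β=5.4, B=24.2. 21·(0.2231 − sin(2π·0.2231)/(2π)) = 1.3912 → s = 10.3912
radial distance = base radius + s = 47 + 10.3912 = 57.3912

57.3912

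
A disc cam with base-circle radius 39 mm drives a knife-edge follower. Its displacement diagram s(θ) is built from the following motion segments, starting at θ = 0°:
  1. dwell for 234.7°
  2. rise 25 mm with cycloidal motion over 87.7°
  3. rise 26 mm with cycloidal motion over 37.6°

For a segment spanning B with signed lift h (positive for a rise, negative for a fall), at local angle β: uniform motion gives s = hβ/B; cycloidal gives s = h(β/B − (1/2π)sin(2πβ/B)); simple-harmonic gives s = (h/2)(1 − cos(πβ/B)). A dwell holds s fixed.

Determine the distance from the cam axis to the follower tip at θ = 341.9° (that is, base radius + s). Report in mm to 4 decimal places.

seg 1 [0°–234.7°] dwell: s stays 0.0000
seg 2 [234.7°–322.4°] cycloidal, h=25: full span → s += 25 → s = 25.0000
seg 3 [322.4°–360°] cycloidal, h=26: θ=341.9° here. β=19.5, B=37.6. 26·(0.5186 − sin(2π·0.5186)/(2π)) = 13.9670 → s = 38.9670
radial distance = base radius + s = 39 + 38.9670 = 77.9670

77.9670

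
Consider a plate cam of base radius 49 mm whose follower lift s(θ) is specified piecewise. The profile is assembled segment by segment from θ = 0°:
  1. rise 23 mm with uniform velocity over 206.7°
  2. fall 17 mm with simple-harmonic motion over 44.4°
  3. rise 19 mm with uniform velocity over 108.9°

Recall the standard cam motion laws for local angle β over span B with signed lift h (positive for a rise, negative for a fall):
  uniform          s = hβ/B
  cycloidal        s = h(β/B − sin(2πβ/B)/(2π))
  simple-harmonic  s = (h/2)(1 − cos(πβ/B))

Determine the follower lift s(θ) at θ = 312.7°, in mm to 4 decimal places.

seg 1 [0°–206.7°] uniform, h=23: full span → s += 23 → s = 23.0000
seg 2 [206.7°–251.1°] simple-harmonic, h=-17: full span → s += -17 → s = 6.0000
seg 3 [251.1°–360°] uniform, h=19: θ=312.7° here. β=61.6, B=108.9. 19·61.6/108.9 = 10.7475 → s = 16.7475

16.7475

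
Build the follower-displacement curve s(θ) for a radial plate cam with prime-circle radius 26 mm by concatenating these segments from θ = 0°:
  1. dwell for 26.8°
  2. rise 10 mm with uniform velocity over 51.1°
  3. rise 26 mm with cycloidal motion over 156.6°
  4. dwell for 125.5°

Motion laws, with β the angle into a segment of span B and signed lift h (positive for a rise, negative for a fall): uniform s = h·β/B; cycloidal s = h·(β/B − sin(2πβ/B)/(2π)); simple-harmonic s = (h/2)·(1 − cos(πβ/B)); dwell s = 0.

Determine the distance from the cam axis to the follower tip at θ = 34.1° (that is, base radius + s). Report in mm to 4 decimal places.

seg 1 [0°–26.8°] dwell: s stays 0.0000
seg 2 [26.8°–77.9°] uniform, h=10: θ=34.1° here. β=7.3, B=51.1. 10·7.3/51.1 = 1.4286 → s = 1.4286
radial distance = base radius + s = 26 + 1.4286 = 27.4286

27.4286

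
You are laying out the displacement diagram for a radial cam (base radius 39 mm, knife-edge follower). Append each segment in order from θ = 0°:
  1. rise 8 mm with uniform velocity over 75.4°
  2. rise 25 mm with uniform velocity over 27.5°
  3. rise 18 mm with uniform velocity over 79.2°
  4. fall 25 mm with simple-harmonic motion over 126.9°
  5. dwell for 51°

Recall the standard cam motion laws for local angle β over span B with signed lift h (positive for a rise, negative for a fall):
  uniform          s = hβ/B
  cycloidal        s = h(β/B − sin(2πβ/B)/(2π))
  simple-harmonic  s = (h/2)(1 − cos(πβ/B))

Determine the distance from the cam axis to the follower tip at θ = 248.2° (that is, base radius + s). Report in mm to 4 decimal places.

seg 1 [0°–75.4°] uniform, h=8: full span → s += 8 → s = 8.0000
seg 2 [75.4°–102.9°] uniform, h=25: full span → s += 25 → s = 33.0000
seg 3 [102.9°–182.1°] uniform, h=18: full span → s += 18 → s = 51.0000
seg 4 [182.1°–309°] simple-harmonic, h=-25: θ=248.2° here. β=66.1, B=126.9. -25/2·(1 − cos(π·0.5209)) = -13.3195 → s = 37.6805
radial distance = base radius + s = 39 + 37.6805 = 76.6805

76.6805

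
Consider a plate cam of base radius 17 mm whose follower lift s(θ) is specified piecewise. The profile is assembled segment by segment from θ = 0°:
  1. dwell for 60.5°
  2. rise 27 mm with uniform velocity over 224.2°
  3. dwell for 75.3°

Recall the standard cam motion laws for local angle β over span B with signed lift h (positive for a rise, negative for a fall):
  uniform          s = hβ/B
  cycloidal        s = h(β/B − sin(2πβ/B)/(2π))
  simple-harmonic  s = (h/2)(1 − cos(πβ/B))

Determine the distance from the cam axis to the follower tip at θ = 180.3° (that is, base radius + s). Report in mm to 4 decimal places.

seg 1 [0°–60.5°] dwell: s stays 0.0000
seg 2 [60.5°–284.7°] uniform, h=27: θ=180.3° here. β=119.8, B=224.2. 27·119.8/224.2 = 14.4273 → s = 14.4273
radial distance = base radius + s = 17 + 14.4273 = 31.4273

31.4273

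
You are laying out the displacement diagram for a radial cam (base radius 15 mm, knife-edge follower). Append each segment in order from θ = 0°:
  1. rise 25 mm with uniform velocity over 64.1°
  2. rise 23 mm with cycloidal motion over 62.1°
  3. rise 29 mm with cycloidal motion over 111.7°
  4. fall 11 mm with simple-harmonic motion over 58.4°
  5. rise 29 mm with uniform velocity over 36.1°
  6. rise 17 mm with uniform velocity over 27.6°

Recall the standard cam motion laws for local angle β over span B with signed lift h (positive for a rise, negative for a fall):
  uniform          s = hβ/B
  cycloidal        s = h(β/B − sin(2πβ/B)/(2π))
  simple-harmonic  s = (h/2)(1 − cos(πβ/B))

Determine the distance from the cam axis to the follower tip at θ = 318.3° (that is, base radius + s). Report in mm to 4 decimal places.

seg 1 [0°–64.1°] uniform, h=25: full span → s += 25 → s = 25.0000
seg 2 [64.1°–126.2°] cycloidal, h=23: full span → s += 23 → s = 48.0000
seg 3 [126.2°–237.9°] cycloidal, h=29: full span → s += 29 → s = 77.0000
seg 4 [237.9°–296.3°] simple-harmonic, h=-11: full span → s += -11 → s = 66.0000
seg 5 [296.3°–332.4°] uniform, h=29: θ=318.3° here. β=22, B=36.1. 29·22/36.1 = 17.6731 → s = 83.6731
radial distance = base radius + s = 15 + 83.6731 = 98.6731

98.6731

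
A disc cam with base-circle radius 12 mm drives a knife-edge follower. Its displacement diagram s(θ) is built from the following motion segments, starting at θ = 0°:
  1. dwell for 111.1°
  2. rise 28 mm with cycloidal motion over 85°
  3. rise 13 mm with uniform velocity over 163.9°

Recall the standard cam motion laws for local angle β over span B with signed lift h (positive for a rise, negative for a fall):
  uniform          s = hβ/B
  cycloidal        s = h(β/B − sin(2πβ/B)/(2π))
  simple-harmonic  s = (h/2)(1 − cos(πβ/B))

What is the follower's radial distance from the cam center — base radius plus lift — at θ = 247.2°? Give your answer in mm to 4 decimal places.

seg 1 [0°–111.1°] dwell: s stays 0.0000
seg 2 [111.1°–196.1°] cycloidal, h=28: full span → s += 28 → s = 28.0000
seg 3 [196.1°–360°] uniform, h=13: θ=247.2° here. β=51.1, B=163.9. 13·51.1/163.9 = 4.0531 → s = 32.0531
radial distance = base radius + s = 12 + 32.0531 = 44.0531

44.0531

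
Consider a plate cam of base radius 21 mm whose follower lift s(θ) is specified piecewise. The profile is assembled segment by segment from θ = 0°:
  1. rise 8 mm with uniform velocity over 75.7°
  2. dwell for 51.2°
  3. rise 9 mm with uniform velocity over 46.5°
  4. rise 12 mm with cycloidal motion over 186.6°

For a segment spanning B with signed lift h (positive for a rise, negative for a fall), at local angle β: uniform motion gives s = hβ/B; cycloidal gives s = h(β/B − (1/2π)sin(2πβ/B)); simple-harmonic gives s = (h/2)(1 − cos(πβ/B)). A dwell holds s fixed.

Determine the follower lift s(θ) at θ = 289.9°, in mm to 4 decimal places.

seg 1 [0°–75.7°] uniform, h=8: full span → s += 8 → s = 8.0000
seg 2 [75.7°–126.9°] dwell: s stays 8.0000
seg 3 [126.9°–173.4°] uniform, h=9: full span → s += 9 → s = 17.0000
seg 4 [173.4°–360°] cycloidal, h=12: θ=289.9° here. β=116.5, B=186.6. 12·(0.6243 − sin(2π·0.6243)/(2π)) = 8.8367 → s = 25.8367

25.8367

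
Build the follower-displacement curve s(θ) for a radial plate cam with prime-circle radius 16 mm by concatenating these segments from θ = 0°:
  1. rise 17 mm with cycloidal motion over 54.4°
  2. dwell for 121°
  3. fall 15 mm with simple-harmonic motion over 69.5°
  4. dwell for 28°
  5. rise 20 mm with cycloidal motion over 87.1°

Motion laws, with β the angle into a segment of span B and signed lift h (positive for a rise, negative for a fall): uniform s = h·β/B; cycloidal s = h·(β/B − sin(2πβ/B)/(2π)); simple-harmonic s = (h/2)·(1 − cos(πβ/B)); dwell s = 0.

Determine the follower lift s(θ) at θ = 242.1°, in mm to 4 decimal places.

seg 1 [0°–54.4°] cycloidal, h=17: full span → s += 17 → s = 17.0000
seg 2 [54.4°–175.4°] dwell: s stays 17.0000
seg 3 [175.4°–244.9°] simple-harmonic, h=-15: θ=242.1° here. β=66.7, B=69.5. -15/2·(1 − cos(π·0.9597)) = -14.9400 → s = 2.0600

2.0600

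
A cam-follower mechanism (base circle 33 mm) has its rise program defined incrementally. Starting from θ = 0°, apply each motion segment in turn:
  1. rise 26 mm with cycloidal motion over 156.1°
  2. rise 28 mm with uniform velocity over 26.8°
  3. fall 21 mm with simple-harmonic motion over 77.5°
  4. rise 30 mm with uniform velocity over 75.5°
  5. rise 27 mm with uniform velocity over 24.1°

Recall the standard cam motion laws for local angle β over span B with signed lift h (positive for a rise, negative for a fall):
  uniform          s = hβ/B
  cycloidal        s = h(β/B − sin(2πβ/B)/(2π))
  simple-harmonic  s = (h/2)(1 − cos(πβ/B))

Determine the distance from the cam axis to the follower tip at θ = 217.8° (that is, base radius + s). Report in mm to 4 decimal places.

seg 1 [0°–156.1°] cycloidal, h=26: full span → s += 26 → s = 26.0000
seg 2 [156.1°–182.9°] uniform, h=28: full span → s += 28 → s = 54.0000
seg 3 [182.9°–260.4°] simple-harmonic, h=-21: θ=217.8° here. β=34.9, B=77.5. -21/2·(1 − cos(π·0.4503)) = -8.8679 → s = 45.1321
radial distance = base radius + s = 33 + 45.1321 = 78.1321

78.1321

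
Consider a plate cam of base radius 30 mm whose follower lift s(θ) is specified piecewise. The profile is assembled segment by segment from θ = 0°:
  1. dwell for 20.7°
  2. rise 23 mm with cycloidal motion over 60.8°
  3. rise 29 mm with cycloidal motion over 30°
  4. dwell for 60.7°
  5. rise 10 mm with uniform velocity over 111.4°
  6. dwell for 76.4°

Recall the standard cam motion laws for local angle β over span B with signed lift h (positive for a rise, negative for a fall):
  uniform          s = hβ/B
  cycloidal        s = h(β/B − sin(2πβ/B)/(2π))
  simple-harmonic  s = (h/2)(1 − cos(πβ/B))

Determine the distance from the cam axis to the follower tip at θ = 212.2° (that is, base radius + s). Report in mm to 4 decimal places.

seg 1 [0°–20.7°] dwell: s stays 0.0000
seg 2 [20.7°–81.5°] cycloidal, h=23: full span → s += 23 → s = 23.0000
seg 3 [81.5°–111.5°] cycloidal, h=29: full span → s += 29 → s = 52.0000
seg 4 [111.5°–172.2°] dwell: s stays 52.0000
seg 5 [172.2°–283.6°] uniform, h=10: θ=212.2° here. β=40, B=111.4. 10·40/111.4 = 3.5907 → s = 55.5907
radial distance = base radius + s = 30 + 55.5907 = 85.5907

85.5907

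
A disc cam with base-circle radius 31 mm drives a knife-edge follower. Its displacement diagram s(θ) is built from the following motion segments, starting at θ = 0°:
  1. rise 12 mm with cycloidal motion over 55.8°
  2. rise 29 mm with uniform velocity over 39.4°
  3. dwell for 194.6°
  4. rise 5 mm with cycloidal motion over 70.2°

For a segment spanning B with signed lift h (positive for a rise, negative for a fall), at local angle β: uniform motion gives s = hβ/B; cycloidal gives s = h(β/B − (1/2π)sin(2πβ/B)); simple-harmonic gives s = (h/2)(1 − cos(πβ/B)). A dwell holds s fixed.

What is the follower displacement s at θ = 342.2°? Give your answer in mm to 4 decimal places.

seg 1 [0°–55.8°] cycloidal, h=12: full span → s += 12 → s = 12.0000
seg 2 [55.8°–95.2°] uniform, h=29: full span → s += 29 → s = 41.0000
seg 3 [95.2°–289.8°] dwell: s stays 41.0000
seg 4 [289.8°–360°] cycloidal, h=5: θ=342.2° here. β=52.4, B=70.2. 5·(0.7464 − sin(2π·0.7464)/(2π)) = 4.5278 → s = 45.5278

45.5278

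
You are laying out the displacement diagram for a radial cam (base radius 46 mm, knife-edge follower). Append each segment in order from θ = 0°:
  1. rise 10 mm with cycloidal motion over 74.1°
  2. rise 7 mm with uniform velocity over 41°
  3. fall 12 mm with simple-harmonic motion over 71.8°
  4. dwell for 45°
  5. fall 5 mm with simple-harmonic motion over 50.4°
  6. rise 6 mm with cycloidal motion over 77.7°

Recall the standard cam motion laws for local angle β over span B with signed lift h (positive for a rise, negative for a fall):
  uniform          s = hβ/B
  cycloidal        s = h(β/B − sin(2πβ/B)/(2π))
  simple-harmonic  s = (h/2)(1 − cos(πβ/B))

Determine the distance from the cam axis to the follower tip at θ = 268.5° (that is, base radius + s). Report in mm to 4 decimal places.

seg 1 [0°–74.1°] cycloidal, h=10: full span → s += 10 → s = 10.0000
seg 2 [74.1°–115.1°] uniform, h=7: full span → s += 7 → s = 17.0000
seg 3 [115.1°–186.9°] simple-harmonic, h=-12: full span → s += -12 → s = 5.0000
seg 4 [186.9°–231.9°] dwell: s stays 5.0000
seg 5 [231.9°–282.3°] simple-harmonic, h=-5: θ=268.5° here. β=36.6, B=50.4. -5/2·(1 − cos(π·0.7262)) = -4.1307 → s = 0.8693
radial distance = base radius + s = 46 + 0.8693 = 46.8693

46.8693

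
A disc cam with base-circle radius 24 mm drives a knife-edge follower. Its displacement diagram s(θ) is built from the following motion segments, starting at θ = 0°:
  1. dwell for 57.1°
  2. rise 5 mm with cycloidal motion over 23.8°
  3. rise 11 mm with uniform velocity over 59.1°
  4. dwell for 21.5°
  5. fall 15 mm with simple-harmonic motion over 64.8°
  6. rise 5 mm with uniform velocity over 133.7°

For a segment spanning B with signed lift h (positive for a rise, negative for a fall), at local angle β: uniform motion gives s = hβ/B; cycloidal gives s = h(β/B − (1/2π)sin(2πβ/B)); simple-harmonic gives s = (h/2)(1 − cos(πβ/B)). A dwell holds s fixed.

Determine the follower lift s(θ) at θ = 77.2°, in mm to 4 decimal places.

seg 1 [0°–57.1°] dwell: s stays 0.0000
seg 2 [57.1°–80.9°] cycloidal, h=5: θ=77.2° here. β=20.1, B=23.8. 5·(0.8445 − sin(2π·0.8445)/(2π)) = 4.8822 → s = 4.8822

4.8822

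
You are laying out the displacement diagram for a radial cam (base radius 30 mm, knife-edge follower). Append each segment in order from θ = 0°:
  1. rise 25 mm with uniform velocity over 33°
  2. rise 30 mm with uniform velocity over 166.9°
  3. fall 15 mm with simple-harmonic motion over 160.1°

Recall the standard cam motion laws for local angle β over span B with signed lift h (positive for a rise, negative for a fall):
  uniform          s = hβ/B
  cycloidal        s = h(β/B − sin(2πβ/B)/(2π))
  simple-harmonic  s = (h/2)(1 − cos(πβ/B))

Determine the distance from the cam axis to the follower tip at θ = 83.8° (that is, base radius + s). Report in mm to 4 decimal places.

seg 1 [0°–33°] uniform, h=25: full span → s += 25 → s = 25.0000
seg 2 [33°–199.9°] uniform, h=30: θ=83.8° here. β=50.8, B=166.9. 30·50.8/166.9 = 9.1312 → s = 34.1312
radial distance = base radius + s = 30 + 34.1312 = 64.1312

64.1312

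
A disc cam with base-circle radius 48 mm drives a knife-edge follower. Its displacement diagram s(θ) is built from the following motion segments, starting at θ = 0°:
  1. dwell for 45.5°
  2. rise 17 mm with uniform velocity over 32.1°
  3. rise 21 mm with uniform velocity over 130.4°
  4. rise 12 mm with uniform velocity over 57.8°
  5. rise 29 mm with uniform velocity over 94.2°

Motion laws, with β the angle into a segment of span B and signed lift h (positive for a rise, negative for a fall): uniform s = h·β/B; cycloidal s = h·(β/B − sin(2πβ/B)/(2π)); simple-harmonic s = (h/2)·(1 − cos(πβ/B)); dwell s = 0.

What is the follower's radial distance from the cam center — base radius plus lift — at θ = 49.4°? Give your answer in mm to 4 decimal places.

seg 1 [0°–45.5°] dwell: s stays 0.0000
seg 2 [45.5°–77.6°] uniform, h=17: θ=49.4° here. β=3.9, B=32.1. 17·3.9/32.1 = 2.0654 → s = 2.0654
radial distance = base radius + s = 48 + 2.0654 = 50.0654

50.0654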